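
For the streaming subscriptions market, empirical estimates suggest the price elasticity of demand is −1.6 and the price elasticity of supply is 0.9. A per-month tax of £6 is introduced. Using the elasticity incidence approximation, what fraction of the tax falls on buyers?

Incidence ratio: buyers' share ≈ εs / (εs + |εd|) = 0.9 / (0.9 + 1.6) = 0.36.
Supply is the less elastic side, so buyers bear the smaller share.

Buyers' share ≈ 0.36.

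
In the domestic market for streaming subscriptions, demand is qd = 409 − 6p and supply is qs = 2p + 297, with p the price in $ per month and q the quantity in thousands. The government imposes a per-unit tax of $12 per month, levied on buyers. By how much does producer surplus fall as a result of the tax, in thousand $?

Producer surplus falls by $2844 thousand.

Without the tax, 409 − 6p = 2p + 297 gives 8p = 112, so p* = $14 and q* = 325.
With the tax collected from buyers, demand (in seller-price terms) shifts: qd = 409 − 6(p + 12).
New equilibrium: buyers pay $17, suppliers receive $5, q = 307. (Wedge: pb − ps = 12.)
ΔPS is the trapezoid between Q = 307 and Q = 325 of height $9: ½ · (325 + 307) · 9 = $2844.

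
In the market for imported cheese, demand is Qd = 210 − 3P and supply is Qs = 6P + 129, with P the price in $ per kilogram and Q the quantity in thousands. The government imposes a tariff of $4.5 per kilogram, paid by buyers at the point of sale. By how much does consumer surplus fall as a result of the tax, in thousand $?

Consumer surplus falls by $535.5 thousand.

Without the tax, 210 − 3P = 6P + 129 gives 9P = 81, so P* = $9 and Q* = 183.
With the tax collected from buyers, demand (in seller-price terms) shifts: Qd = 210 − 3(P + 4.5).
Solving gives Q = 174 with buyers paying $12 and suppliers receiving $7.5 (the $4.5 wedge).
ΔCS is the trapezoid between Q = 174 and Q = 183 of height $3: ½ · (183 + 174) · 3 = $535.5.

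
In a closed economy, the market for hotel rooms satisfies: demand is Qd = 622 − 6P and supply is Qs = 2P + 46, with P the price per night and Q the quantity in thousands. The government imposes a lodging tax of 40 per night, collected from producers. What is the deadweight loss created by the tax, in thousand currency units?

Without the tax, 622 − 6P = 2P + 46 gives 8P = 576, so P* = 72 and Q* = 190.
With the tax collected from producers, supply shifts: Qs = 2(P − 40) + 46.
Solving gives Q = 130 with consumers paying 82 and producers receiving 42 (the 40 wedge).
Quantity falls by |ΔQ| = |190 − 130| = 60.
DWL = ½ · t · |ΔQ| = ½ · 40 · 60 = 1200.

Deadweight loss = 1200 thousand.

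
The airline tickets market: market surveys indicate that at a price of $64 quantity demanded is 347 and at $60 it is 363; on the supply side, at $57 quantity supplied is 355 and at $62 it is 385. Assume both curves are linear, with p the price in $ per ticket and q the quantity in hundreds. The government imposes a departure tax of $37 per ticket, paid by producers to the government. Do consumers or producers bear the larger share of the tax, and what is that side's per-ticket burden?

Consumers bear the larger share: $22.2 per ticket.

Demand slope: (363 − 347)/(60 − 64) = -4, so qd = 603 − 4p.
Supply slope: (385 − 355)/(62 − 57) = 6, so qs = 6p + 13.
Without the tax, 603 − 4p = 6p + 13 gives 10p = 590, so p* = $59 and q* = 367.
With the tax collected from producers, supply shifts: qs = 6(p − 37) + 13.
Solving gives q = 278.2 with consumers paying $81.2 and producers receiving $44.2 (the $37 wedge).
Per-ticket burden: consumers $22.2, producers $14.8.
Consumers take the larger share because demand is less price-elastic here (demand slope 4 vs supply slope 6).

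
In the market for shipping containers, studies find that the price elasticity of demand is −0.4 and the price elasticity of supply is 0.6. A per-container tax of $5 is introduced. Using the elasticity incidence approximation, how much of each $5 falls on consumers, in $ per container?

Incidence ratio: consumers' share ≈ εs / (εs + |εd|) = 0.6 / (0.6 + 0.4) = 0.6.
So consumers bear ≈ 0.6 × $5 = $3; producers bear $2.

Consumers bear ≈ $3 per container.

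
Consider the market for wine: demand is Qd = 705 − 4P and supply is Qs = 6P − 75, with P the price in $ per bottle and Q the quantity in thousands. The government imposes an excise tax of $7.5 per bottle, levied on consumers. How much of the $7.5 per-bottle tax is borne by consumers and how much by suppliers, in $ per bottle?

Consumers bear $4.5 per bottle; suppliers bear $3 per bottle.

Before the tax: set 705 − 4P = 6P − 75 → P* = $78, Q* = 393.
With the tax collected from consumers, demand (in seller-price terms) shifts: Qd = 705 − 4(P + 7.5).
Solving gives Q = 375 with consumers paying $82.5 and suppliers receiving $75 (the $7.5 wedge).
Burden on consumers: $4.5; on suppliers: $3. (They sum to $7.5.)
The less price-elastic side of the market bears the larger share of a per-unit tax.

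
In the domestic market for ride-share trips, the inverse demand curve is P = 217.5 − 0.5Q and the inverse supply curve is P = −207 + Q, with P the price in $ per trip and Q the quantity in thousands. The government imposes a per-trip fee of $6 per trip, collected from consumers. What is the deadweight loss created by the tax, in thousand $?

Rewrite in direct form: Qd = 435 − 2P and Qs = P + 207.
Without the tax, 435 − 2P = P + 207 gives 3P = 228, so P* = $76 and Q* = 283.
With the tax collected from consumers, demand (in seller-price terms) shifts: Qd = 435 − 2(P + 6).
New equilibrium: consumers pay $78, producers receive $72, Q = 279. (Wedge: Pb − Ps = 6.)
Quantity falls by |ΔQ| = |283 − 279| = 4.
DWL = ½ · t · |ΔQ| = ½ · 6 · 4 = $12.

Deadweight loss = $12 thousand.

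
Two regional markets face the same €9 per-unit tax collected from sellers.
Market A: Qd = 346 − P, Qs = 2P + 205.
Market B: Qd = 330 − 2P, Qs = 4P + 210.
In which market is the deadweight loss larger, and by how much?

Market A: pre-tax P* = €47, Q* = 299; post-tax Q = 293; deadweight loss = €27.
Market B: pre-tax P* = €20, Q* = 290; post-tax Q = 278; deadweight loss = €54.
Difference: €27 vs €54 → market B is larger by €27.

Market B, by €27.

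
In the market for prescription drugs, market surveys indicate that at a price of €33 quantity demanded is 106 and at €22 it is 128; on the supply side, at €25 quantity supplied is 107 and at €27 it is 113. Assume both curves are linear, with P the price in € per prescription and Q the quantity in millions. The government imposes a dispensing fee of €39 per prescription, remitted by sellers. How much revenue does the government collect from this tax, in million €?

Demand slope: (128 − 106)/(22 − 33) = -2, so Qd = 172 − 2P.
Supply slope: (113 − 107)/(27 − 25) = 3, so Qs = 3P + 32.
Without the tax, 172 − 2P = 3P + 32 gives 5P = 140, so P* = €28 and Q* = 116.
With the tax collected from sellers, supply shifts: Qs = 3(P − 39) + 32.
New equilibrium: consumers pay €51.4, sellers receive €12.4, Q = 69.2. (Wedge: Pb − Ps = 39.)
Revenue = t · Q = 39 · 69.2 = €2698.8.

Tax revenue = €2698.8 million.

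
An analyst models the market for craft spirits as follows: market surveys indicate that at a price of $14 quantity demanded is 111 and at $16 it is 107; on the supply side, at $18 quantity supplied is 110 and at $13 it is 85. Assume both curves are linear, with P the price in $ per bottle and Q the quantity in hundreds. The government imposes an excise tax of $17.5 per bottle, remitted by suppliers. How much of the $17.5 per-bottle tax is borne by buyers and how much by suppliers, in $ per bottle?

Demand slope: (107 − 111)/(16 − 14) = -2, so Qd = 139 − 2P.
Supply slope: (85 − 110)/(13 − 18) = 5, so Qs = 5P + 20.
Before the tax: set 139 − 2P = 5P + 20 → P* = $17, Q* = 105.
With the tax collected from suppliers, supply shifts: Qs = 5(P − 17.5) + 20.
Solving gives Q = 80 with buyers paying $29.5 and suppliers receiving $12 (the $17.5 wedge).
Burden on buyers: $12.5; on suppliers: $5. (They sum to $17.5.)
The less price-elastic side of the market bears the larger share of a per-unit tax.

Buyers bear $12.5 per bottle; suppliers bear $5 per bottle.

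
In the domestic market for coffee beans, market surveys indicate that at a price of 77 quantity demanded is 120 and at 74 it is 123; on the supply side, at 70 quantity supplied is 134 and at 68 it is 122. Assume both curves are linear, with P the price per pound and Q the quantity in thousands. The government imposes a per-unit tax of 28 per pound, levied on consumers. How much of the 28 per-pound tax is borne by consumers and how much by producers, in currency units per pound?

Demand slope: (123 − 120)/(74 − 77) = -1, so Qd = 197 − P.
Supply slope: (122 − 134)/(68 − 70) = 6, so Qs = 6P − 286.
Before the tax: set 197 − P = 6P − 286 → P* = 69, Q* = 128.
With the tax collected from consumers, demand (in seller-price terms) shifts: Qd = 197 − (P + 28).
Solving gives Q = 104 with consumers paying 93 and producers receiving 65 (the 28 wedge).
Burden on consumers: 24; on producers: 4. (They sum to 28.)

Consumers bear 24 per pound; producers bear 4 per pound.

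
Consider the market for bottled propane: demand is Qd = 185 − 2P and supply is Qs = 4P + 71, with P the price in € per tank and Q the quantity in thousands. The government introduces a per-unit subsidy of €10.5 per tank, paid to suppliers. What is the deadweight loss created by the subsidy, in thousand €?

Before the subsidy: set 185 − 2P = 4P + 71 → P* = €19, Q* = 147.
With a per-unit subsidy paid to suppliers, each receives P + 10.5 per unit sold, so supply becomes Qs = 4(P + 10.5) + 71.
Solving gives Q = 161 with buyers paying €12 and suppliers receiving €22.5 (the €10.5 wedge).
Quantity rises by |ΔQ| = |147 − 161| = 14.
DWL = ½ · t · |ΔQ| = ½ · 10.5 · 14 = €73.5.

Deadweight loss = €73.5 thousand.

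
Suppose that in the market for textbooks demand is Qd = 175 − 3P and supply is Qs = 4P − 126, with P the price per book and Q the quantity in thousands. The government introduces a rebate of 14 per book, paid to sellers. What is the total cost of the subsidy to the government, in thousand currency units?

Before the subsidy: set 175 − 3P = 4P − 126 → P* = 43, Q* = 46.
With a per-unit subsidy paid to sellers, each receives P + 14 per unit sold, so supply becomes Qs = 4(P + 14) − 126.
New equilibrium: buyers pay 35, sellers receive 49, Q = 70. (Wedge: Pb − Ps = −14.)
Outlay = t · Q = 14 · 70 = 980.

Government outlay = 980 thousand.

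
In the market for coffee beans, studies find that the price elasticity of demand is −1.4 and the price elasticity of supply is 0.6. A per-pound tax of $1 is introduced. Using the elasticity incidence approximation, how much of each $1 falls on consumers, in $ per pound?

Incidence ratio: consumers' share ≈ εs / (εs + |εd|) = 0.6 / (0.6 + 1.4) = 0.3.
So consumers bear ≈ 0.3 × $1 = $0.3; producers bear $0.7.

Consumers bear ≈ $0.3 per pound.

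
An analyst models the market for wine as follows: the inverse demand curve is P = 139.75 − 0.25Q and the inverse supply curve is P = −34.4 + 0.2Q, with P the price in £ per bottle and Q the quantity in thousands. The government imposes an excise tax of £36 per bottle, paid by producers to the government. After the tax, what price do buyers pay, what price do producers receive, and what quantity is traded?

Buyers pay £63; producers receive £27; quantity = 307.

Rewrite in direct form: Qd = 559 − 4P and Qs = 5P + 172.
Before the tax: set 559 − 4P = 5P + 172 → P* = £43, Q* = 387.
With the tax collected from producers, supply shifts: Qs = 5(P − 36) + 172.
Solving gives Q = 307 with buyers paying £63 and producers receiving £27 (the £36 wedge).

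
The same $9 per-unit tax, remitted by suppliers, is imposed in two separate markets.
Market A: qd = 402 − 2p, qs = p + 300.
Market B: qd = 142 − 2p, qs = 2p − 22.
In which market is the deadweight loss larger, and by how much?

Market A: pre-tax p* = $34, q* = 334; post-tax q = 328; deadweight loss = $27.
Market B: pre-tax p* = $41, q* = 60; post-tax q = 51; deadweight loss = $40.5.
Difference: $27 vs $40.5 → market B is larger by $13.5.

Market B, by $13.5.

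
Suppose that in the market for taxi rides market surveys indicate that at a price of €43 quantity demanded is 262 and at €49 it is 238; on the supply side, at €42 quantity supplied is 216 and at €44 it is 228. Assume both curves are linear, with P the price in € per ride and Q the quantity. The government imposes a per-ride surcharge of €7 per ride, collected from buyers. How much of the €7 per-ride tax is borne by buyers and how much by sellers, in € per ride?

Buyers bear €4.2 per ride; sellers bear €2.8 per ride.

Demand slope: (238 − 262)/(49 − 43) = -4, so Qd = 434 − 4P.
Supply slope: (228 − 216)/(44 − 42) = 6, so Qs = 6P − 36.
Without the tax, 434 − 4P = 6P − 36 gives 10P = 470, so P* = €47 and Q* = 246.
With the tax collected from buyers, demand (in seller-price terms) shifts: Qd = 434 − 4(P + 7).
Solving gives Q = 229.2 with buyers paying €51.2 and sellers receiving €44.2 (the €7 wedge).
Burden on buyers: €4.2; on sellers: €2.8. (They sum to €7.)
The less price-elastic side of the market bears the larger share of a per-unit tax.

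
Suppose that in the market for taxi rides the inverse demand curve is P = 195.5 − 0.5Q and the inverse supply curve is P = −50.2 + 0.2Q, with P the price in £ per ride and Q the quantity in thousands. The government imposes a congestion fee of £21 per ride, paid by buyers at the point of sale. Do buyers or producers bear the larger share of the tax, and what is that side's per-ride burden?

Rewrite in direct form: Qd = 391 − 2P and Qs = 5P + 251.
Without the tax, 391 − 2P = 5P + 251 gives 7P = 140, so P* = £20 and Q* = 351.
With the tax collected from buyers, demand (in seller-price terms) shifts: Qd = 391 − 2(P + 21).
New equilibrium: buyers pay £35, producers receive £14, Q = 321. (Wedge: Pb − Ps = 21.)
Per-ride burden: buyers £15, producers £6.
Buyers take the larger share because demand is less price-elastic here (demand slope 2 vs supply slope 5).

Buyers bear the larger share: £15 per ride.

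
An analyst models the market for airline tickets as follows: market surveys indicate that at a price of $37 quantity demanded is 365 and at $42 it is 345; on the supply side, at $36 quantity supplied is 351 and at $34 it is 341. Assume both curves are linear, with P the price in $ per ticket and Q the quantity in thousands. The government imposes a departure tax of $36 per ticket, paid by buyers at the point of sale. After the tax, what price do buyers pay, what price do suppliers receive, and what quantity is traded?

Buyers pay $58; suppliers receive $22; quantity = 281.

Demand slope: (345 − 365)/(42 − 37) = -4, so Qd = 513 − 4P.
Supply slope: (341 − 351)/(34 − 36) = 5, so Qs = 5P + 171.
Before the tax: set 513 − 4P = 5P + 171 → P* = $38, Q* = 361.
With the tax collected from buyers, demand (in seller-price terms) shifts: Qd = 513 − 4(P + 36).
Solving gives Q = 281 with buyers paying $58 and suppliers receiving $22 (the $36 wedge).
The less price-elastic side of the market bears the larger share of a per-unit tax.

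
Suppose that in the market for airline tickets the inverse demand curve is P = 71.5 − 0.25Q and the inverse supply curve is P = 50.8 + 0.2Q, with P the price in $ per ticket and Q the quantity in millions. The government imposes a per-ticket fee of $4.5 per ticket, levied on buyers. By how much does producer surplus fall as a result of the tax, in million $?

Producer surplus falls by $82 million.

Inverting to Q(P) form: Qd = 286 − 4P; Qs = 5P − 254.
Before the tax: set 286 − 4P = 5P − 254 → P* = $60, Q* = 46.
With the tax collected from buyers, demand (in seller-price terms) shifts: Qd = 286 − 4(P + 4.5).
New equilibrium: buyers pay $62.5, sellers receive $58, Q = 36. (Wedge: Pb − Ps = 4.5.)
ΔPS is the trapezoid between Q = 36 and Q = 46 of height $2: ½ · (46 + 36) · 2 = $82.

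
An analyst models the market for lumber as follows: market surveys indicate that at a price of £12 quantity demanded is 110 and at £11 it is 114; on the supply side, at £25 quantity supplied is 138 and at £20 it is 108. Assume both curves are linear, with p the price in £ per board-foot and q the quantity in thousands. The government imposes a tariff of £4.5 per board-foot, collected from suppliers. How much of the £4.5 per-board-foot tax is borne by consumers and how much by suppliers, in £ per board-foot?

Consumers bear £2.7 per board-foot; suppliers bear £1.8 per board-foot.

Demand slope: (114 − 110)/(11 − 12) = -4, so qd = 158 − 4p.
Supply slope: (108 − 138)/(20 − 25) = 6, so qs = 6p − 12.
Without the tax, 158 − 4p = 6p − 12 gives 10p = 170, so p* = £17 and q* = 90.
With the tax collected from suppliers, supply shifts: qs = 6(p − 4.5) − 12.
Solving gives q = 79.2 with consumers paying £19.7 and suppliers receiving £15.2 (the £4.5 wedge).
Burden on consumers: £2.7; on suppliers: £1.8. (They sum to £4.5.)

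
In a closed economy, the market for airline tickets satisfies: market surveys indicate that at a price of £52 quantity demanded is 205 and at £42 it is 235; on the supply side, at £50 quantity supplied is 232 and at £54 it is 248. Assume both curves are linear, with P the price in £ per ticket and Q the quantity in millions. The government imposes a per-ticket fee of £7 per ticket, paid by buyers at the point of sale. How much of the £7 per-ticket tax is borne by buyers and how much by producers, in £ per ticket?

Demand slope: (235 − 205)/(42 − 52) = -3, so Qd = 361 − 3P.
Supply slope: (248 − 232)/(54 − 50) = 4, so Qs = 4P + 32.
Before the tax: set 361 − 3P = 4P + 32 → P* = £47, Q* = 220.
With the tax collected from buyers, demand (in seller-price terms) shifts: Qd = 361 − 3(P + 7).
New equilibrium: buyers pay £51, producers receive £44, Q = 208. (Wedge: Pb − Ps = 7.)
Burden on buyers: £4; on producers: £3. (They sum to £7.)
The less price-elastic side of the market bears the larger share of a per-unit tax.

Buyers bear £4 per ticket; producers bear £3 per ticket.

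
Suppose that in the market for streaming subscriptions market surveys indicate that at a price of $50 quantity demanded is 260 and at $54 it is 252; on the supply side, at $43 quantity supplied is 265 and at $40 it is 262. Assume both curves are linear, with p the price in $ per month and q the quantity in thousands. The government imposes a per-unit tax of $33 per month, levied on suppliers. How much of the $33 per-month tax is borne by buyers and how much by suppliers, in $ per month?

Demand slope: (252 − 260)/(54 − 50) = -2, so qd = 360 − 2p.
Supply slope: (262 − 265)/(40 − 43) = 1, so qs = p + 222.
Before the tax: set 360 − 2p = p + 222 → p* = $46, q* = 268.
With the tax collected from suppliers, supply shifts: qs = (p − 33) + 222.
New equilibrium: buyers pay $57, suppliers receive $24, q = 246. (Wedge: pb − ps = 33.)
Burden on buyers: $11; on suppliers: $22. (They sum to $33.)

Buyers bear $11 per month; suppliers bear $22 per month.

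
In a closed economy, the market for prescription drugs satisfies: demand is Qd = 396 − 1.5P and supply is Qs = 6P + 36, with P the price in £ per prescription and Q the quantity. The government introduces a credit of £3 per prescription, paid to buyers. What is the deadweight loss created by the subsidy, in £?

Before the subsidy: set 396 − 1.5P = 6P + 36 → P* = £48, Q* = 324.
With a per-unit subsidy paid to buyers, each effectively pays P − 3, so demand becomes Qd = 396 − 1.5(P − 3).
Solving gives Q = 327.6 with buyers paying £45.6 and producers receiving £48.6 (the £3 wedge).
Quantity rises by |ΔQ| = |324 − 327.6| = 3.6.
DWL = ½ · t · |ΔQ| = ½ · 3 · 3.6 = £5.4.

Deadweight loss = £5.4.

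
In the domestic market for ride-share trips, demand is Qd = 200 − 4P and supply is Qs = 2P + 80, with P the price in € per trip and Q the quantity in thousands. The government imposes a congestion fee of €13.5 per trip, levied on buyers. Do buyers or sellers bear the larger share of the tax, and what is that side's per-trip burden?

Before the tax: set 200 − 4P = 2P + 80 → P* = €20, Q* = 120.
With the tax collected from buyers, demand (in seller-price terms) shifts: Qd = 200 − 4(P + 13.5).
Solving gives Q = 102 with buyers paying €24.5 and sellers receiving €11 (the €13.5 wedge).
Per-trip burden: buyers €4.5, sellers €9.
Sellers take the larger share because supply is less price-elastic here (demand slope 4 vs supply slope 2).
The less price-elastic side of the market bears the larger share of a per-unit tax.

Sellers bear the larger share: €9 per trip.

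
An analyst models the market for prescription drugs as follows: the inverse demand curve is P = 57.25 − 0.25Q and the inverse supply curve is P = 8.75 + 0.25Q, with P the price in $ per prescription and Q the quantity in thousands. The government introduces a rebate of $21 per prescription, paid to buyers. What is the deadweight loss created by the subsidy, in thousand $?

Deadweight loss = $441 thousand.

Rewrite in direct form: Qd = 229 − 4P and Qs = 4P − 35.
Before the subsidy: set 229 − 4P = 4P − 35 → P* = $33, Q* = 97.
With a per-unit subsidy paid to buyers, each effectively pays P − 21, so demand becomes Qd = 229 − 4(P − 21).
New equilibrium: buyers pay $22.5, suppliers receive $43.5, Q = 139. (Wedge: Pb − Ps = −21.)
Quantity rises by |ΔQ| = |97 − 139| = 42.
DWL = ½ · t · |ΔQ| = ½ · 21 · 42 = $441.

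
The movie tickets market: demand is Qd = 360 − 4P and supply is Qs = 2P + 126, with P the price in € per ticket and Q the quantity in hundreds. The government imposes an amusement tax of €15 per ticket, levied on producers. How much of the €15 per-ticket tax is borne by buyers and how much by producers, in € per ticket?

Before the tax: set 360 − 4P = 2P + 126 → P* = €39, Q* = 204.
With the tax collected from producers, supply shifts: Qs = 2(P − 15) + 126.
New equilibrium: buyers pay €44, producers receive €29, Q = 184. (Wedge: Pb − Ps = 15.)
Burden on buyers: €5; on producers: €10. (They sum to €15.)

Buyers bear €5 per ticket; producers bear €10 per ticket.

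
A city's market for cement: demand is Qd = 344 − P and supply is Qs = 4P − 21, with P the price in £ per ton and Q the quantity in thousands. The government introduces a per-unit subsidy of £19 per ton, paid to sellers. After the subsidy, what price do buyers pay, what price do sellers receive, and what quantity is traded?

Buyers pay £57.8; sellers receive £76.8; quantity = 286.2.

Before the subsidy: set 344 − P = 4P − 21 → P* = £73, Q* = 271.
With a per-unit subsidy paid to sellers, each receives P + 19 per unit sold, so supply becomes Qs = 4(P + 19) − 21.
New equilibrium: buyers pay £57.8, sellers receive £76.8, Q = 286.2. (Wedge: Pb − Ps = −19.)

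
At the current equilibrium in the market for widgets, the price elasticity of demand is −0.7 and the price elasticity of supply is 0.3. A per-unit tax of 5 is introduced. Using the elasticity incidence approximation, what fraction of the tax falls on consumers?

Incidence ratio: consumers' share ≈ εs / (εs + |εd|) = 0.3 / (0.3 + 0.7) = 0.3.
Supply is the less elastic side, so consumers bear the smaller share.

Consumers' share ≈ 0.3.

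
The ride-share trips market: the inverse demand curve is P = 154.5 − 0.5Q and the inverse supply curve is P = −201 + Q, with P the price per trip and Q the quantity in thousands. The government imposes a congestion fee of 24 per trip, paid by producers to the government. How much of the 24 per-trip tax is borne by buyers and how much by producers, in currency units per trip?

Rewrite in direct form: Qd = 309 − 2P and Qs = P + 201.
Before the tax: set 309 − 2P = P + 201 → P* = 36, Q* = 237.
With the tax collected from producers, supply shifts: Qs = (P − 24) + 201.
Solving gives Q = 221 with buyers paying 44 and producers receiving 20 (the 24 wedge).
Burden on buyers: 8; on producers: 16. (They sum to 24.)
The less price-elastic side of the market bears the larger share of a per-unit tax.

Buyers bear 8 per trip; producers bear 16 per trip.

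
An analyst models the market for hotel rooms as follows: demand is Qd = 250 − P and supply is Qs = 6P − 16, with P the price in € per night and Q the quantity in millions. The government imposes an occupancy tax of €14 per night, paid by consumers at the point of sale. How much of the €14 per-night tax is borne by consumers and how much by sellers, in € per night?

Consumers bear €12 per night; sellers bear €2 per night.

Without the tax, 250 − P = 6P − 16 gives 7P = 266, so P* = €38 and Q* = 212.
With the tax collected from consumers, demand (in seller-price terms) shifts: Qd = 250 − (P + 14).
New equilibrium: consumers pay €50, sellers receive €36, Q = 200. (Wedge: Pb − Ps = 14.)
Burden on consumers: €12; on sellers: €2. (They sum to €14.)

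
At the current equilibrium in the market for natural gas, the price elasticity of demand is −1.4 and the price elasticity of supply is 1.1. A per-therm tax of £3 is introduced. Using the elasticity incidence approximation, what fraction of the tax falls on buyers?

Incidence ratio: buyers' share ≈ εs / (εs + |εd|) = 1.1 / (1.1 + 1.4) = 0.44.
Supply is the less elastic side, so buyers bear the smaller share.

Buyers' share ≈ 0.44.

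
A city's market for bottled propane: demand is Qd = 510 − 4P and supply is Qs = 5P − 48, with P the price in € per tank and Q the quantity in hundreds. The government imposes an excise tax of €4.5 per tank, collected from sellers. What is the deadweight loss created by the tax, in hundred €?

Without the tax, 510 − 4P = 5P − 48 gives 9P = 558, so P* = €62 and Q* = 262.
With the tax collected from sellers, supply shifts: Qs = 5(P − 4.5) − 48.
New equilibrium: buyers pay €64.5, sellers receive €60, Q = 252. (Wedge: Pb − Ps = 4.5.)
Quantity falls by |ΔQ| = |262 − 252| = 10.
DWL = ½ · t · |ΔQ| = ½ · 4.5 · 10 = €22.5.

Deadweight loss = €22.5 hundred.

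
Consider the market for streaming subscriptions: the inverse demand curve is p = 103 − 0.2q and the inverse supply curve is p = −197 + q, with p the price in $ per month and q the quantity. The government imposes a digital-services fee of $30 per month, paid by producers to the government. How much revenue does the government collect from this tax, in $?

Rewrite in direct form: qd = 515 − 5p and qs = p + 197.
Before the tax: set 515 − 5p = p + 197 → p* = $53, q* = 250.
With the tax collected from producers, supply shifts: qs = (p − 30) + 197.
New equilibrium: consumers pay $58, producers receive $28, q = 225. (Wedge: pb − ps = 30.)
Revenue = t · Q = 30 · 225 = $6750.

Tax revenue = $6750.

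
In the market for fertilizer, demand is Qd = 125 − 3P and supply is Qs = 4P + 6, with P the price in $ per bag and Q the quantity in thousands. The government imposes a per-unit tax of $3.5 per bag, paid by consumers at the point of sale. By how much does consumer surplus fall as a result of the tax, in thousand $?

Without the tax, 125 − 3P = 4P + 6 gives 7P = 119, so P* = $17 and Q* = 74.
With the tax collected from consumers, demand (in seller-price terms) shifts: Qd = 125 − 3(P + 3.5).
Solving gives Q = 68 with consumers paying $19 and sellers receiving $15.5 (the $3.5 wedge).
ΔCS is the trapezoid between Q = 68 and Q = 74 of height $2: ½ · (74 + 68) · 2 = $142.

Consumer surplus falls by $142 thousand.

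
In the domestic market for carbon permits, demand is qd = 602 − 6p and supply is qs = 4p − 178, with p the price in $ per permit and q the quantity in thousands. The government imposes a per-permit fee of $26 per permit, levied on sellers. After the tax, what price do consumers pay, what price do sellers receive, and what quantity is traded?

Before the tax: set 602 − 6p = 4p − 178 → p* = $78, q* = 134.
With the tax collected from sellers, supply shifts: qs = 4(p − 26) − 178.
Solving gives q = 71.6 with consumers paying $88.4 and sellers receiving $62.4 (the $26 wedge).
The less price-elastic side of the market bears the larger share of a per-unit tax.

Consumers pay $88.4; sellers receive $62.4; quantity = 71.6.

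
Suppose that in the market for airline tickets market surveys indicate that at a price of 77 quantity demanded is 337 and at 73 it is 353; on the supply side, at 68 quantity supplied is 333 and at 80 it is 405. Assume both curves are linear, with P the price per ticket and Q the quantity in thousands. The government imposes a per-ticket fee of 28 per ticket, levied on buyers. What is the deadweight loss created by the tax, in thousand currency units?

Deadweight loss = 940.8 thousand.

Demand slope: (353 − 337)/(73 − 77) = -4, so Qd = 645 − 4P.
Supply slope: (405 − 333)/(80 − 68) = 6, so Qs = 6P − 75.
Before the tax: set 645 − 4P = 6P − 75 → P* = 72, Q* = 357.
With the tax collected from buyers, demand (in seller-price terms) shifts: Qd = 645 − 4(P + 28).
Solving gives Q = 289.8 with buyers paying 88.8 and producers receiving 60.8 (the 28 wedge).
Quantity falls by |ΔQ| = |357 − 289.8| = 67.2.
DWL = ½ · t · |ΔQ| = ½ · 28 · 67.2 = 940.8.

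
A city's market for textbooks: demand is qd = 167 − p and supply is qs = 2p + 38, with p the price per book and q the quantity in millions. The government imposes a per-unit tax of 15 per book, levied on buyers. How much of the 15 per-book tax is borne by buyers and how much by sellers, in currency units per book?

Buyers bear 10 per book; sellers bear 5 per book.

Before the tax: set 167 − p = 2p + 38 → p* = 43, q* = 124.
With the tax collected from buyers, demand (in seller-price terms) shifts: qd = 167 − (p + 15).
New equilibrium: buyers pay 53, sellers receive 38, q = 114. (Wedge: pb − ps = 15.)
Burden on buyers: 10; on sellers: 5. (They sum to 15.)
The less price-elastic side of the market bears the larger share of a per-unit tax.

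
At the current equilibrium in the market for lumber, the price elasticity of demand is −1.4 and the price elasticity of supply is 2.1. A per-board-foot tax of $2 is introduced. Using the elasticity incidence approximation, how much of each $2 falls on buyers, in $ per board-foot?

Buyers bear ≈ $1.2 per board-foot.

Incidence ratio: buyers' share ≈ εs / (εs + |εd|) = 2.1 / (2.1 + 1.4) = 0.6.
So buyers bear ≈ 0.6 × $2 = $1.2; suppliers bear $0.8.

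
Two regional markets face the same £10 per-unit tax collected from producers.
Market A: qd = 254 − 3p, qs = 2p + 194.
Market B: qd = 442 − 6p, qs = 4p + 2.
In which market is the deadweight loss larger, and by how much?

Market A: pre-tax p* = £12, q* = 218; post-tax q = 206; deadweight loss = £60.
Market B: pre-tax p* = £44, q* = 178; post-tax q = 154; deadweight loss = £120.
Difference: £60 vs £120 → market B is larger by £60.

Market B, by £60.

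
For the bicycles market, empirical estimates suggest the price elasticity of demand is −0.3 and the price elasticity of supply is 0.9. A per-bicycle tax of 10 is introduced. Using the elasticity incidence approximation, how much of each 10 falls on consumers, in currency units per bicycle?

Incidence ratio: consumers' share ≈ εs / (εs + |εd|) = 0.9 / (0.9 + 0.3) = 0.75.
So consumers bear ≈ 0.75 × 10 = 7.5; producers bear 2.5.

Consumers bear ≈ 7.5 per bicycle.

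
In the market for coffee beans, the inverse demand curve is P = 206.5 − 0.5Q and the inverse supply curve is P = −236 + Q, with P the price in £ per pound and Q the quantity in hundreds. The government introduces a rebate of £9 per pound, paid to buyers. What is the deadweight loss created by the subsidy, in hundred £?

Rewrite in direct form: Qd = 413 − 2P and Qs = P + 236.
Without the subsidy, 413 − 2P = P + 236 gives 3P = 177, so P* = £59 and Q* = 295.
With a per-unit subsidy paid to buyers, each effectively pays P − 9, so demand becomes Qd = 413 − 2(P − 9).
Solving gives Q = 301 with buyers paying £56 and producers receiving £65 (the £9 wedge).
Quantity rises by |ΔQ| = |295 − 301| = 6.
DWL = ½ · t · |ΔQ| = ½ · 9 · 6 = £27.

Deadweight loss = £27 hundred.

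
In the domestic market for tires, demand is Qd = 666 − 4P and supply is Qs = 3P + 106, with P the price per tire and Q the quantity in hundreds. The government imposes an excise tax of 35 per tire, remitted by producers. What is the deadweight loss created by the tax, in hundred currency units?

Without the tax, 666 − 4P = 3P + 106 gives 7P = 560, so P* = 80 and Q* = 346.
With the tax collected from producers, supply shifts: Qs = 3(P − 35) + 106.
Solving gives Q = 286 with consumers paying 95 and producers receiving 60 (the 35 wedge).
Quantity falls by |ΔQ| = |346 − 286| = 60.
DWL = ½ · t · |ΔQ| = ½ · 35 · 60 = 1050.

Deadweight loss = 1050 hundred.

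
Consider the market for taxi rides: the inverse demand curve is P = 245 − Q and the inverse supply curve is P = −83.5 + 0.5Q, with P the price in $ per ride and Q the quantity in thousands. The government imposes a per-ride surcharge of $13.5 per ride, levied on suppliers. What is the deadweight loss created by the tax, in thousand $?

Deadweight loss = $60.75 thousand.

Inverting to Q(P) form: Qd = 245 − P; Qs = 2P + 167.
Before the tax: set 245 − P = 2P + 167 → P* = $26, Q* = 219.
With the tax collected from suppliers, supply shifts: Qs = 2(P − 13.5) + 167.
New equilibrium: buyers pay $35, suppliers receive $21.5, Q = 210. (Wedge: Pb − Ps = 13.5.)
Quantity falls by |ΔQ| = |219 − 210| = 9.
DWL = ½ · t · |ΔQ| = ½ · 13.5 · 9 = $60.75.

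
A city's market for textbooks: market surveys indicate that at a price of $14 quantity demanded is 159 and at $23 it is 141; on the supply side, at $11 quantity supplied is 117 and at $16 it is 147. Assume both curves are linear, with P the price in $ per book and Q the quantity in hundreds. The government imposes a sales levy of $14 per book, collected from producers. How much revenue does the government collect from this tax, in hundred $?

Tax revenue = $1848 hundred.

Demand slope: (141 − 159)/(23 − 14) = -2, so Qd = 187 − 2P.
Supply slope: (147 − 117)/(16 − 11) = 6, so Qs = 6P + 51.
Without the tax, 187 − 2P = 6P + 51 gives 8P = 136, so P* = $17 and Q* = 153.
With the tax collected from producers, supply shifts: Qs = 6(P − 14) + 51.
Solving gives Q = 132 with buyers paying $27.5 and producers receiving $13.5 (the $14 wedge).
Revenue = t · Q = 14 · 132 = $1848.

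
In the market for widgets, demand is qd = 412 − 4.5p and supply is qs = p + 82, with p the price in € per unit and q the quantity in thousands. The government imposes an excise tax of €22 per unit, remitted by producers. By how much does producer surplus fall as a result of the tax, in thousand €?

Producer surplus falls by €2394 thousand.

Without the tax, 412 − 4.5p = p + 82 gives 5.5p = 330, so p* = €60 and q* = 142.
With the tax collected from producers, supply shifts: qs = (p − 22) + 82.
New equilibrium: consumers pay €64, producers receive €42, q = 124. (Wedge: pb − ps = 22.)
ΔPS is the trapezoid between Q = 124 and Q = 142 of height €18: ½ · (142 + 124) · 18 = €2394.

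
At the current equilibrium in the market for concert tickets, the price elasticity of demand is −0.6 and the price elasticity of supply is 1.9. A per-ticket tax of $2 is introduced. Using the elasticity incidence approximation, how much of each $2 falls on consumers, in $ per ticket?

Incidence ratio: consumers' share ≈ εs / (εs + |εd|) = 1.9 / (1.9 + 0.6) = 0.76.
So consumers bear ≈ 0.76 × $2 = $1.52; sellers bear $0.48.

Consumers bear ≈ $1.52 per ticket.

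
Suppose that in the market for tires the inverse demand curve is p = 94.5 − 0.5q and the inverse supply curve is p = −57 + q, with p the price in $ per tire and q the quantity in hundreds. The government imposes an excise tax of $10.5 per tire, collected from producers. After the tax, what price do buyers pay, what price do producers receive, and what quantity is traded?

Inverting to q(p) form: qd = 189 − 2p; qs = p + 57.
Before the tax: set 189 − 2p = p + 57 → p* = $44, q* = 101.
With the tax collected from producers, supply shifts: qs = (p − 10.5) + 57.
Solving gives q = 94 with buyers paying $47.5 and producers receiving $37 (the $10.5 wedge).
The less price-elastic side of the market bears the larger share of a per-unit tax.

Buyers pay $47.5; producers receive $37; quantity = 94.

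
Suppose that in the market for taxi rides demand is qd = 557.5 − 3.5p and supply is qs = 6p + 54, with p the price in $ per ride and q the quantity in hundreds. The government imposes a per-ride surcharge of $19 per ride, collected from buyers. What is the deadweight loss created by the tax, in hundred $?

Before the tax: set 557.5 − 3.5p = 6p + 54 → p* = $53, q* = 372.
With the tax collected from buyers, demand (in seller-price terms) shifts: qd = 557.5 − 3.5(p + 19).
Solving gives q = 330 with buyers paying $65 and sellers receiving $46 (the $19 wedge).
Quantity falls by |ΔQ| = |372 − 330| = 42.
DWL = ½ · t · |ΔQ| = ½ · 19 · 42 = $399.

Deadweight loss = $399 hundred.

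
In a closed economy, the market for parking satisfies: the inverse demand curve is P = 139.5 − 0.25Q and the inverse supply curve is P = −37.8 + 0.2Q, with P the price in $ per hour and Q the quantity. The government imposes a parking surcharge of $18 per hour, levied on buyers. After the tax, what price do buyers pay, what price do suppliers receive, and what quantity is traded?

Buyers pay $51; suppliers receive $33; quantity = 354.

Inverting to Q(P) form: Qd = 558 − 4P; Qs = 5P + 189.
Before the tax: set 558 − 4P = 5P + 189 → P* = $41, Q* = 394.
With the tax collected from buyers, demand (in seller-price terms) shifts: Qd = 558 − 4(P + 18).
Solving gives Q = 354 with buyers paying $51 and suppliers receiving $33 (the $18 wedge).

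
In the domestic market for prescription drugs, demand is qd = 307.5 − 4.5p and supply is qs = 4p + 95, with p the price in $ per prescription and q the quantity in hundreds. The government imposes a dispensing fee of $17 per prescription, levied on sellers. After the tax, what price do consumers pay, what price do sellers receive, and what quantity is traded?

Before the tax: set 307.5 − 4.5p = 4p + 95 → p* = $25, q* = 195.
With the tax collected from sellers, supply shifts: qs = 4(p − 17) + 95.
Solving gives q = 159 with consumers paying $33 and sellers receiving $16 (the $17 wedge).

Consumers pay $33; sellers receive $16; quantity = 159.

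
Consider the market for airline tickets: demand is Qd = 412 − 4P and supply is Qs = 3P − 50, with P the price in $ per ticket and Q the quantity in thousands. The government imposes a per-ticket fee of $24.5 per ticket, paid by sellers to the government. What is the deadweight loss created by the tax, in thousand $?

Before the tax: set 412 − 4P = 3P − 50 → P* = $66, Q* = 148.
With the tax collected from sellers, supply shifts: Qs = 3(P − 24.5) − 50.
Solving gives Q = 106 with buyers paying $76.5 and sellers receiving $52 (the $24.5 wedge).
Quantity falls by |ΔQ| = |148 − 106| = 42.
DWL = ½ · t · |ΔQ| = ½ · 24.5 · 42 = $514.5.

Deadweight loss = $514.5 thousand.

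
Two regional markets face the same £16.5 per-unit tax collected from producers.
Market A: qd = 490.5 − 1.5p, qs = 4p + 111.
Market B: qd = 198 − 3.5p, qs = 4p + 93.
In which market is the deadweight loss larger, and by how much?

Market A: pre-tax p* = £69, q* = 387; post-tax q = 369; deadweight loss = £148.5.
Market B: pre-tax p* = £14, q* = 149; post-tax q = 118.2; deadweight loss = £254.1.
Difference: £148.5 vs £254.1 → market B is larger by £105.6.

Market B, by £105.6.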